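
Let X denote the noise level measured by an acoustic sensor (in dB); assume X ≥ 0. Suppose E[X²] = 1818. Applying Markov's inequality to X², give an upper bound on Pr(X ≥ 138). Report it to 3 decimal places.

0.095

Since X ≥ 0, the event {X ≥ 138} is the same as {X² ≥ 19044}.
Markov's inequality applied to X² gives Pr(X² ≥ 19044) ≤ E[X²]/19044 = 1818/19044 = 0.0955.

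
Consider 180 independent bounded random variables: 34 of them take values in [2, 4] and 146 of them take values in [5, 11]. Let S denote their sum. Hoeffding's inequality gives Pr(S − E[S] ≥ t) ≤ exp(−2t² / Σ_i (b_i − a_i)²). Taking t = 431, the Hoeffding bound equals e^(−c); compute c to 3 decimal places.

Σ(b_i − a_i)² = 34·2² + 146·6² = 5392.
c = 2t² / 5392 = 2·431² / 5392 = 68.9024.

68.902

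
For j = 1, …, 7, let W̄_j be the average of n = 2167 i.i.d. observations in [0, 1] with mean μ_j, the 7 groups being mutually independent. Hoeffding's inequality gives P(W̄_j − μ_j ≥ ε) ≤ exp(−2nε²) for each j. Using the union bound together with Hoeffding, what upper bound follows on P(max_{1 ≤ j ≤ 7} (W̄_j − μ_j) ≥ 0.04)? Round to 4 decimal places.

Per-experiment Hoeffding bound: exp(−2·2167·0.04²) = exp(−6.93440) = 0.00097371.
Union bound over 7 events: 7·0.00097371 = 0.00682.

0.0068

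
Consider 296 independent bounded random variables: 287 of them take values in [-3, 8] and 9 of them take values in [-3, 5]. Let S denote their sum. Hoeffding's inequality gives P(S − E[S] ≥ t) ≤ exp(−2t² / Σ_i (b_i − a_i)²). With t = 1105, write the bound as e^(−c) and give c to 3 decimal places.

Σ(b_i − a_i)² = 287·11² + 9·8² = 35303.
c = 2t² / 35303 = 2·1105² / 35303 = 69.1740.

69.174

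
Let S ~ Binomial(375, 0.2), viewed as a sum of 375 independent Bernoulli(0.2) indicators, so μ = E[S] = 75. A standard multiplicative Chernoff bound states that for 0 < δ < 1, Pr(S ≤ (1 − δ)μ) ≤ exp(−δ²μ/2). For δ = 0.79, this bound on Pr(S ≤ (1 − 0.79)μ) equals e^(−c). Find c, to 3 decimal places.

23.404

c = δ²μ/2 = 0.79²·75/2 = 23.4037.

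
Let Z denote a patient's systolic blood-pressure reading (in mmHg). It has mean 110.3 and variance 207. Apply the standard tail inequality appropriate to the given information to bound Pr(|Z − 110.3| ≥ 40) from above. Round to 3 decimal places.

Mean and variance are known, so Chebyshev's inequality applies.
Chebyshev: Pr(|Z − μ| ≥ t) ≤ Var(Z)/t².
Bound = 207 / 1600 = 0.1294.

0.129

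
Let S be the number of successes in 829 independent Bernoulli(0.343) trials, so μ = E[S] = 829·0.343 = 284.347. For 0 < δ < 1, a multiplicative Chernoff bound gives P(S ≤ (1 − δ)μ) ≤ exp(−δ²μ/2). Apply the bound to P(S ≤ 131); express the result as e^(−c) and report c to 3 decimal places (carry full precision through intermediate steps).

41.350

Write 131 = (1 − δ)μ, so δ = 1 − 131/284.347 = 0.5392953…
Then the exponent is δ²μ/2 = (μ − 131)²/(2μ) = 41.349658.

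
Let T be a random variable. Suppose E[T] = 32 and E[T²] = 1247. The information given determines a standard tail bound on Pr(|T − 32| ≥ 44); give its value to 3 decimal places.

The first two moments determine the variance, so Chebyshev's inequality is the sharpest standard bound available.
Var(T) = E[T²] − (E[T])² = 1247 − 1024 = 223.
Chebyshev's inequality: Pr(|T − μ| ≥ t) ≤ Var(T)/t² = 223/1936 = 0.1152.

0.115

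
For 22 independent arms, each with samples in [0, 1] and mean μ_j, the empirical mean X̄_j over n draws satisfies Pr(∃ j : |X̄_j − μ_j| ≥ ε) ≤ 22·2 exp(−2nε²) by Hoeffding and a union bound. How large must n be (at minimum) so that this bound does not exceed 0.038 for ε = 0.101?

Need 2·22·exp(−2nε²) ≤ 0.038, i.e. exp(−2nε²) ≤ 0.038/44.
So 2nε² ≥ ln(44/0.038) = 7.054359.
Hence n ≥ 7.054359/(2·0.101²) = 345.768.
The smallest integer n is 346.

346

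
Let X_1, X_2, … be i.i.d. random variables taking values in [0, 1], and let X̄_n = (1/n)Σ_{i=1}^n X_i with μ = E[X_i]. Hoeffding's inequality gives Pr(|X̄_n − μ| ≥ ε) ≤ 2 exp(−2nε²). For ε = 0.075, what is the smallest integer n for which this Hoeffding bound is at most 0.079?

Require 2·exp(−2nε²) ≤ 0.079, i.e. 2nε² ≥ ln(2/0.079) = 3.231455.
So n ≥ 3.231455 / (2·0.075²) = 287.240.
The smallest integer n is 288.

288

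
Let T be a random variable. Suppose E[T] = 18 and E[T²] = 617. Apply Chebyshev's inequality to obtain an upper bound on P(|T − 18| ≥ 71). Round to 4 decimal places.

Var(T) = E[T²] − (E[T])² = 617 − 324 = 293.
Chebyshev's inequality: P(|T − μ| ≥ t) ≤ Var(T)/t² = 293/5041 = 0.0581.

0.0581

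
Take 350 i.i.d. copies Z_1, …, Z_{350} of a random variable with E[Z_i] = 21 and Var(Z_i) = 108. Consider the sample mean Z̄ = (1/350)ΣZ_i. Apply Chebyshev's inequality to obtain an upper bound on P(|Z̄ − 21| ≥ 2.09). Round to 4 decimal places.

Var(Z̄) = Var(Z_i)/n = 108/350 = 0.30857.
Chebyshev: P(|Z̄ − 21| ≥ 2.09) ≤ Var(Z̄)/(2.09)² = 108/(350·2.09²) = 0.0706.

0.0706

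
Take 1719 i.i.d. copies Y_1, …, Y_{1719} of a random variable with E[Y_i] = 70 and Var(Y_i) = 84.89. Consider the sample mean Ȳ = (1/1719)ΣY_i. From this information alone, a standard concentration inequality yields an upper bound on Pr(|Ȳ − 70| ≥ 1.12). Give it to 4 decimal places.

With mean and variance of each term known, Chebyshev's inequality bounds the deviation of the sum (or sample mean).
Var(Ȳ) = Var(Y_i)/n = 84.89/1719 = 0.049383.
Chebyshev: Pr(|Ȳ − 70| ≥ 1.12) ≤ Var(Ȳ)/(1.12)² = 84.89/(1719·1.12²) = 0.0394.

0.0394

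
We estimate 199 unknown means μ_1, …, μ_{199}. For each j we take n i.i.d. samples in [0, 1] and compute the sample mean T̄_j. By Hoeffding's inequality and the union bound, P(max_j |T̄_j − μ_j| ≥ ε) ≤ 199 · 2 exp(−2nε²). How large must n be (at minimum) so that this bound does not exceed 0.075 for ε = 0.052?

1586

Need 2·199·exp(−2nε²) ≤ 0.075, i.e. exp(−2nε²) ≤ 0.075/398.
So 2nε² ≥ ln(398/0.075) = 8.576719.
Hence n ≥ 8.576719/(2·0.052²) = 1585.932.
The smallest integer n is 1586.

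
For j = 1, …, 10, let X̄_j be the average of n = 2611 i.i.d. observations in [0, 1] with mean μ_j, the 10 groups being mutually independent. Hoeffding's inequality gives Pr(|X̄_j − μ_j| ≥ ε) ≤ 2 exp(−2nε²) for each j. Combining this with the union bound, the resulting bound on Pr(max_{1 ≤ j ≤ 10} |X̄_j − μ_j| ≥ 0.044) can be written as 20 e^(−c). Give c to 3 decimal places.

Union bound over the 10 events: Pr(max_{1 ≤ j ≤ 10} |X̄_j − μ_j| ≥ 0.044) ≤ 10·2·exp(−2nε²) = 20 exp(−2·2611·0.044²).
So c = 2·2611·0.044² = 10.1098.

10.110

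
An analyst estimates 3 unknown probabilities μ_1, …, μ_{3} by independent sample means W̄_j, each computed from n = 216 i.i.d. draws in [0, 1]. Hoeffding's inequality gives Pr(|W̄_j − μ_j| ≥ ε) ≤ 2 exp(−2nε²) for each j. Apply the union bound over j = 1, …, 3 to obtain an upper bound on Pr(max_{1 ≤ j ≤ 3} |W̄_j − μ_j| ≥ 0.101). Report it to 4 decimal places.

0.0732

Per-experiment Hoeffding bound: 2·exp(−2·216·0.101²) = 2·exp(−4.40683) = 0.024387.
Union bound over 3 events: 3·0.024387 = 0.07316.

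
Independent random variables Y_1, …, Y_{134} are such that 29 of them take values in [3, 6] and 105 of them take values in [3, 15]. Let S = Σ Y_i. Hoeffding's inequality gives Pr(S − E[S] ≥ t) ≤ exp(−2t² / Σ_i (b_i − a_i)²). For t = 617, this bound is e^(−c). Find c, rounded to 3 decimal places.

49.501

Σ(b_i − a_i)² = 29·3² + 105·12² = 15381.
c = 2t² / 15381 = 2·617² / 15381 = 49.5012.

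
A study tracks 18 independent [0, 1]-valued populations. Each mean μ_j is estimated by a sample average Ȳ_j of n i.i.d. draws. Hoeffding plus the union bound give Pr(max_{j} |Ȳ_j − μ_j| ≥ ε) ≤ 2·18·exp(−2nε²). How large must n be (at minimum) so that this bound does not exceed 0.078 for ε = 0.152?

Need 2·18·exp(−2nε²) ≤ 0.078, i.e. exp(−2nε²) ≤ 0.078/36.
So 2nε² ≥ ln(36/0.078) = 6.134565.
Hence n ≥ 6.134565/(2·0.152²) = 132.760.
The smallest integer n is 133.

133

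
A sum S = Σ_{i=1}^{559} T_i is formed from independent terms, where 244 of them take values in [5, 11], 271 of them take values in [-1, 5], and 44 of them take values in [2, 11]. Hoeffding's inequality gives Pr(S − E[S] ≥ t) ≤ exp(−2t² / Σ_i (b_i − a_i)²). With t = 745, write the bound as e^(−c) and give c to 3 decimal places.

50.219

Σ(b_i − a_i)² = 244·6² + 271·6² + 44·9² = 22104.
c = 2t² / 22104 = 2·745² / 22104 = 50.2194.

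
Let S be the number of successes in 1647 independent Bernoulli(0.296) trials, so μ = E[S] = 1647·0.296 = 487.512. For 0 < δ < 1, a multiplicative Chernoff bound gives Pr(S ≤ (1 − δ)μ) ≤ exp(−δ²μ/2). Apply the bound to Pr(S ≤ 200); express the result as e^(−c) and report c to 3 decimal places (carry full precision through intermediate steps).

84.781

Write 200 = (1 − δ)μ, so δ = 1 − 200/487.512 = 0.5897537…
Then the exponent is δ²μ/2 = (μ − 200)²/(2μ) = 84.780631.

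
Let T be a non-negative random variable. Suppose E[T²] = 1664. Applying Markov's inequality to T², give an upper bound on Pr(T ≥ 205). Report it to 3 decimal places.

Since T ≥ 0, the event {T ≥ 205} is the same as {T² ≥ 42025}.
Markov's inequality applied to T² gives Pr(T² ≥ 42025) ≤ E[T²]/42025 = 1664/42025 = 0.0396.

0.040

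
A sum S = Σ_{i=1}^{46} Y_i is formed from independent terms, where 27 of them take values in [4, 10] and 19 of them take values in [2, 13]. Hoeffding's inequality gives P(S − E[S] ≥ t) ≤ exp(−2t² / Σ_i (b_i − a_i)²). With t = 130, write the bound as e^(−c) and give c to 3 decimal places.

10.333

Σ(b_i − a_i)² = 27·6² + 19·11² = 3271.
c = 2t² / 3271 = 2·130² / 3271 = 10.3332.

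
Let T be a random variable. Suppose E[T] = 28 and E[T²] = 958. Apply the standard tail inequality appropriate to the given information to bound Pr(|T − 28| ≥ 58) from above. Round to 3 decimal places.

The first two moments determine the variance, so Chebyshev's inequality is the sharpest standard bound available.
Var(T) = E[T²] − (E[T])² = 958 − 784 = 174.
Chebyshev's inequality: Pr(|T − μ| ≥ t) ≤ Var(T)/t² = 174/3364 = 0.0517.

0.052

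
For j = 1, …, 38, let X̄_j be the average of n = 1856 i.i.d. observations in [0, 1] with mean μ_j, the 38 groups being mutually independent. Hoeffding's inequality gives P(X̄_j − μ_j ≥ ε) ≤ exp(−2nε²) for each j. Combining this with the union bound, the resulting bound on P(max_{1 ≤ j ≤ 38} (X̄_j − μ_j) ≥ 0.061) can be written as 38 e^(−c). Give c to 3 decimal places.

13.812

Union bound over the 38 events: P(max_{1 ≤ j ≤ 38} (X̄_j − μ_j) ≥ 0.061) ≤ 38·exp(−2nε²) = 38 exp(−2·1856·0.061²).
So c = 2·1856·0.061² = 13.8124.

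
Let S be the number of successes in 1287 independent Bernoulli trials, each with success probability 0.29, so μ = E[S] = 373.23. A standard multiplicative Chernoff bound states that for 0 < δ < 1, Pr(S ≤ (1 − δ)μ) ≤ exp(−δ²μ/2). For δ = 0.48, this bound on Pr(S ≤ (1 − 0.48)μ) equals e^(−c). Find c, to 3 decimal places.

c = δ²μ/2 = 0.48²·373.23/2 = 42.9961.

42.996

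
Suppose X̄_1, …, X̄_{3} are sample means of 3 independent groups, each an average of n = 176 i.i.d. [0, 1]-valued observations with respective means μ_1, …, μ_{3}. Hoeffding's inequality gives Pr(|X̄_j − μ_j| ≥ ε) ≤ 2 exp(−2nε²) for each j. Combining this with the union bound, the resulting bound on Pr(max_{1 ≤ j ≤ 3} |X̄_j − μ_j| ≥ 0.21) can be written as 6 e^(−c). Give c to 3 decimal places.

Union bound over the 3 events: Pr(max_{1 ≤ j ≤ 3} |X̄_j − μ_j| ≥ 0.21) ≤ 3·2·exp(−2nε²) = 6 exp(−2·176·0.21²).
So c = 2·176·0.21² = 15.5232.

15.523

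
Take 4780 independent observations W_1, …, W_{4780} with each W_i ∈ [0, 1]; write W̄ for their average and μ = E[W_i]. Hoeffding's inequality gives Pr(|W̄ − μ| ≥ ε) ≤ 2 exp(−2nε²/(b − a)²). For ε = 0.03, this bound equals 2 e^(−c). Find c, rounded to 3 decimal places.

c = 2nε²/(b − a)² = 2·4780·0.03² / 1² = 8.6040.

8.604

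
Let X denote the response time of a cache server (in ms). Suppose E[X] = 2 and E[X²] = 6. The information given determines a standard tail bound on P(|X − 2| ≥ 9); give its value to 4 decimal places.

The first two moments determine the variance, so Chebyshev's inequality is the sharpest standard bound available.
Var(X) = E[X²] − (E[X])² = 6 − 4 = 2.
Chebyshev's inequality: P(|X − μ| ≥ t) ≤ Var(X)/t² = 2/81 = 0.0247.

0.0247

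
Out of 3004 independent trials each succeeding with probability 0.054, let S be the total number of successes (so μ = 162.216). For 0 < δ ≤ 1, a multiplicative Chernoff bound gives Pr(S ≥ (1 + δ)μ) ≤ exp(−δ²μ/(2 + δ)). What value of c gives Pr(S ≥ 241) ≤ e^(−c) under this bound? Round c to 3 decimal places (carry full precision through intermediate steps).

Write 241 = (1 + δ)μ, so δ = 241/162.216 − 1 = 0.4856734…
Then the exponent is δ²μ/(2 + δ) = (241 − μ)² / (μ·(2 + δ)) = 15.393533.

15.394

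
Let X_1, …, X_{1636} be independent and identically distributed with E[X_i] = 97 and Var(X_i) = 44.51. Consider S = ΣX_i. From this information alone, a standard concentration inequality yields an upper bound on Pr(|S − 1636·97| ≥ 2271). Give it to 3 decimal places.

With mean and variance of each term known, Chebyshev's inequality bounds the deviation of the sum (or sample mean).
Var(S) = n·Var(X_i) = 1636·44.51 = 72818.36.
Chebyshev: Pr(|S − 1636·97| ≥ 2271) ≤ Var(S)/2271² = 72818.36/5157441 = 0.0141.

0.014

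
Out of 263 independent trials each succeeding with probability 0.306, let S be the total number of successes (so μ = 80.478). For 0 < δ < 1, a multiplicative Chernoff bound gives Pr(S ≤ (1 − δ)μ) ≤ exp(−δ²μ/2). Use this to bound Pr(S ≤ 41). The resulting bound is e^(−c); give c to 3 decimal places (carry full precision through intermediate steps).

9.683

Write 41 = (1 − δ)μ, so δ = 1 − 41/80.478 = 0.490544…
Then the exponent is δ²μ/2 = (μ − 41)²/(2μ) = 9.682848.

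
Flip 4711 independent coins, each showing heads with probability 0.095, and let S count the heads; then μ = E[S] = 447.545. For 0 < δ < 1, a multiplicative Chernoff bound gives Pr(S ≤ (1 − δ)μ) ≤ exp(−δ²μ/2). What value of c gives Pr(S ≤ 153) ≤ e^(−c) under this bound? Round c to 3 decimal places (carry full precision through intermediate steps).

96.925

Write 153 = (1 − δ)μ, so δ = 1 − 153/447.545 = 0.6581349…
Then the exponent is δ²μ/2 = (μ − 153)²/(2μ) = 96.925177.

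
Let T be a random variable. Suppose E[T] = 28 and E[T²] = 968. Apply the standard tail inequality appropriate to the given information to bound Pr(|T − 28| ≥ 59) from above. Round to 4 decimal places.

0.0529

The first two moments determine the variance, so Chebyshev's inequality is the sharpest standard bound available.
Var(T) = E[T²] − (E[T])² = 968 − 784 = 184.
Chebyshev's inequality: Pr(|T − μ| ≥ t) ≤ Var(T)/t² = 184/3481 = 0.0529.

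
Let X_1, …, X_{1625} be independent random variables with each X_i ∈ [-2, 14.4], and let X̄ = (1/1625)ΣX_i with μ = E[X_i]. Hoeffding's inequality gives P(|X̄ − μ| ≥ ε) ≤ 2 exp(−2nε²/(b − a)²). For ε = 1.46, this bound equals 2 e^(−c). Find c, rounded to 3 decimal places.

c = 2nε²/(b − a)² = 2·1625·1.46² / 16.4² = 25.7574.

25.757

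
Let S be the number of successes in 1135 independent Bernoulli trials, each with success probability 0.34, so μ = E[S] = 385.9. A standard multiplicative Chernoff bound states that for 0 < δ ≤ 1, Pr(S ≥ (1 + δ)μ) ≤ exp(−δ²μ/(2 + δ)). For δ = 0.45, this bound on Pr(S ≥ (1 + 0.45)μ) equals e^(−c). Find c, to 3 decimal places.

c = δ²μ/(2 + δ) = 0.45²·385.9/(2 + 0.45) = 31.8958.

31.896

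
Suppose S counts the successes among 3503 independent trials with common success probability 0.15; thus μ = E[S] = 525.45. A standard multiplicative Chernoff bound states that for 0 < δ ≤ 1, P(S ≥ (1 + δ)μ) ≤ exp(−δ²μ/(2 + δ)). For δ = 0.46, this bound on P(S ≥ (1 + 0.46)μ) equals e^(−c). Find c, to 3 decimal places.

45.197

c = δ²μ/(2 + δ) = 0.46²·525.45/(2 + 0.46) = 45.1972.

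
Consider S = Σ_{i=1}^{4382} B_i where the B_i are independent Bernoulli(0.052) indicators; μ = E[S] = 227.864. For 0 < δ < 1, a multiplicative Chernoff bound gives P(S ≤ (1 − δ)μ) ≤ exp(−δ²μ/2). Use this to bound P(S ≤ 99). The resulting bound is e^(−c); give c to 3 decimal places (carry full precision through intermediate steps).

36.438

Write 99 = (1 − δ)μ, so δ = 1 − 99/227.864 = 0.5655303…
Then the exponent is δ²μ/2 = (μ − 99)²/(2μ) = 36.438249.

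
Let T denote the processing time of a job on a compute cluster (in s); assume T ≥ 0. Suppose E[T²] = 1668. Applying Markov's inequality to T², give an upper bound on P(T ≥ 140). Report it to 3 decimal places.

0.085

Since T ≥ 0, the event {T ≥ 140} is the same as {T² ≥ 19600}.
Markov's inequality applied to T² gives P(T² ≥ 19600) ≤ E[T²]/19600 = 1668/19600 = 0.0851.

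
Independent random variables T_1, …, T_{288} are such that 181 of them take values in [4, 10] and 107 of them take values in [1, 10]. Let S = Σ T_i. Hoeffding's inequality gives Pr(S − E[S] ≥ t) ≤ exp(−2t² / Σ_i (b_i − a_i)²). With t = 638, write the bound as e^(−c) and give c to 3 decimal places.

Σ(b_i − a_i)² = 181·6² + 107·9² = 15183.
c = 2t² / 15183 = 2·638² / 15183 = 53.6184.

53.618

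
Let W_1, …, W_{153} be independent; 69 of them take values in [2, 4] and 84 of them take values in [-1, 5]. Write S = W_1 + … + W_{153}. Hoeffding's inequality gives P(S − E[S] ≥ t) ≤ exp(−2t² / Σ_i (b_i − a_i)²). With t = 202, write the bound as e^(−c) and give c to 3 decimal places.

Σ(b_i − a_i)² = 69·2² + 84·6² = 3300.
c = 2t² / 3300 = 2·202² / 3300 = 24.7297.

24.730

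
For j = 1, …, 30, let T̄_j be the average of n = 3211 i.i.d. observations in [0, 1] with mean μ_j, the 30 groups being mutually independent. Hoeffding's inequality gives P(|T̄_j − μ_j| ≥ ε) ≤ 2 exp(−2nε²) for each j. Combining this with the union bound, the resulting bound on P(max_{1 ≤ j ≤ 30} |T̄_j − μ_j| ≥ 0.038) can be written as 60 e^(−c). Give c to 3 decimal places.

Union bound over the 30 events: P(max_{1 ≤ j ≤ 30} |T̄_j − μ_j| ≥ 0.038) ≤ 30·2·exp(−2nε²) = 60 exp(−2·3211·0.038²).
So c = 2·3211·0.038² = 9.2734.

9.273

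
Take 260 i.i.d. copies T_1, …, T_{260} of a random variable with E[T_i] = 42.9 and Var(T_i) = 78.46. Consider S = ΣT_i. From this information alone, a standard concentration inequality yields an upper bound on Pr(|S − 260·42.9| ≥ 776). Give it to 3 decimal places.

0.034

With mean and variance of each term known, Chebyshev's inequality bounds the deviation of the sum (or sample mean).
Var(S) = n·Var(T_i) = 260·78.46 = 20399.6.
Chebyshev: Pr(|S − 260·42.9| ≥ 776) ≤ Var(S)/776² = 20399.6/602176 = 0.0339.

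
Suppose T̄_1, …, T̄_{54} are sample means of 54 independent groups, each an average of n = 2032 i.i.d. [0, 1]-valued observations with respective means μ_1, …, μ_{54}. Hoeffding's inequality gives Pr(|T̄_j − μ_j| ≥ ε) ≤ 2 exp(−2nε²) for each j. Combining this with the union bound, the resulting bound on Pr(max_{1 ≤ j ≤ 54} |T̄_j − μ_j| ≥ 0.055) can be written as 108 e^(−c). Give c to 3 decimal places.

Union bound over the 54 events: Pr(max_{1 ≤ j ≤ 54} |T̄_j − μ_j| ≥ 0.055) ≤ 54·2·exp(−2nε²) = 108 exp(−2·2032·0.055²).
So c = 2·2032·0.055² = 12.2936.

12.294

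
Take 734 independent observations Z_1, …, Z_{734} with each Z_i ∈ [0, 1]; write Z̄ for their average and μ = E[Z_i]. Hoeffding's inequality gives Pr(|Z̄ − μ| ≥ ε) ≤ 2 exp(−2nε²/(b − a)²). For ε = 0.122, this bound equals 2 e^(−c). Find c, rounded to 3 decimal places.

21.850

c = 2nε²/(b − a)² = 2·734·0.122² / 1² = 21.8497.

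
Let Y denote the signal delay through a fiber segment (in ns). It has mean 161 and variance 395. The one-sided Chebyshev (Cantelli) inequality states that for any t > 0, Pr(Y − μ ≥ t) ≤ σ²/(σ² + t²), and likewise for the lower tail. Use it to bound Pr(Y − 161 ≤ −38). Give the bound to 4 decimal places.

Here σ² = 395 and t = 38, so σ² + t² = 1839.
Cantelli's bound: 395/1839 = 0.2148.

0.2148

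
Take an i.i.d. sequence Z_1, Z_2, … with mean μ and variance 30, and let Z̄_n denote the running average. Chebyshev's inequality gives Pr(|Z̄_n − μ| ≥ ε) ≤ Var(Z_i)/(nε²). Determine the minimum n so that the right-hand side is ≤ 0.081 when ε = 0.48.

1608

Require 30/(n·0.48²) ≤ 0.081, i.e. n ≥ 30/(0.081·0.48²) = 1607.510.
The smallest integer n is 1608.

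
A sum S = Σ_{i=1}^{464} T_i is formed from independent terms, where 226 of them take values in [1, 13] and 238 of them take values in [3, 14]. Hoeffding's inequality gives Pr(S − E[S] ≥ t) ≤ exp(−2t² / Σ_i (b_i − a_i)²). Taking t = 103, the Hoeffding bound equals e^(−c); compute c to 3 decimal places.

Σ(b_i − a_i)² = 226·12² + 238·11² = 61342.
c = 2t² / 61342 = 2·103² / 61342 = 0.3459.

0.346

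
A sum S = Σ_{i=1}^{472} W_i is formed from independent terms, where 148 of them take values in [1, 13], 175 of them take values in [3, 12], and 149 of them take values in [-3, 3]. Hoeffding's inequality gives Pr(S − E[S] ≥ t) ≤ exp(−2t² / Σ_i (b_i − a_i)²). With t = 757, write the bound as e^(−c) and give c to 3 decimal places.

28.056

Σ(b_i − a_i)² = 148·12² + 175·9² + 149·6² = 40851.
c = 2t² / 40851 = 2·757² / 40851 = 28.0556.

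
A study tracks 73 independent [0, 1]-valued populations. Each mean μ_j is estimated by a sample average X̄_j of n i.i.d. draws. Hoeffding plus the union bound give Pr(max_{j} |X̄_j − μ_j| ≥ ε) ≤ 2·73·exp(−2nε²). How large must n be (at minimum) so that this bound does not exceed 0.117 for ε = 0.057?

Need 2·73·exp(−2nε²) ≤ 0.117, i.e. exp(−2nε²) ≤ 0.117/146.
So 2nε² ≥ ln(146/0.117) = 7.129188.
Hence n ≥ 7.129188/(2·0.057²) = 1097.136.
The smallest integer n is 1098.

1098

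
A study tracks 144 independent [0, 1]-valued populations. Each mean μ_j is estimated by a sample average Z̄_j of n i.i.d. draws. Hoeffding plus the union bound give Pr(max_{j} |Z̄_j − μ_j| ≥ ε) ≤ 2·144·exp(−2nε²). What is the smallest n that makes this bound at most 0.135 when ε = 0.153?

164

Need 2·144·exp(−2nε²) ≤ 0.135, i.e. exp(−2nε²) ≤ 0.135/288.
So 2nε² ≥ ln(288/0.135) = 7.665441.
Hence n ≥ 7.665441/(2·0.153²) = 163.729.
The smallest integer n is 164.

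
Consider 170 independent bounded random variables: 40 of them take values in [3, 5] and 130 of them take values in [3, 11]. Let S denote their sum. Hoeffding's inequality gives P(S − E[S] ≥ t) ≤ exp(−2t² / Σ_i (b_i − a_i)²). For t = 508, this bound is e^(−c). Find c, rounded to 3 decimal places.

60.864

Σ(b_i − a_i)² = 40·2² + 130·8² = 8480.
c = 2t² / 8480 = 2·508² / 8480 = 60.8642.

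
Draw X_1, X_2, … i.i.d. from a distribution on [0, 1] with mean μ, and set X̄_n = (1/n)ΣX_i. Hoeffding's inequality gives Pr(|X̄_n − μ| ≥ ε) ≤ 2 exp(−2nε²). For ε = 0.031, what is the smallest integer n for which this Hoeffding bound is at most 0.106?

1529

Require 2·exp(−2nε²) ≤ 0.106, i.e. 2nε² ≥ ln(2/0.106) = 2.937463.
So n ≥ 2.937463 / (2·0.031²) = 1528.337.
The smallest integer n is 1529.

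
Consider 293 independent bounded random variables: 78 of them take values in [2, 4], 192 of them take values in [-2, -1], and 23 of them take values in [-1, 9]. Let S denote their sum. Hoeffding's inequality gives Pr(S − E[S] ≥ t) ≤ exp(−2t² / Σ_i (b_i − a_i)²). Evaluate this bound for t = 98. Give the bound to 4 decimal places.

Σ(b_i − a_i)² = 78·2² + 192·1² + 23·10² = 2804.
Exponent = 2·98² / 2804 = 6.85021.
Bound = exp(−6.85021) = 0.00106.

0.0011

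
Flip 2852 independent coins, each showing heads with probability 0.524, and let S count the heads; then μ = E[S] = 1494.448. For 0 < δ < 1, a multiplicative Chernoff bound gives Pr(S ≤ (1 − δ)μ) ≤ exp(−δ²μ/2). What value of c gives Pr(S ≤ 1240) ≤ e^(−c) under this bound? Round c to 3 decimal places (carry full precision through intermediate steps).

21.661

Write 1240 = (1 − δ)μ, so δ = 1 − 1240/1494.448 = 0.1702622…
Then the exponent is δ²μ/2 = (μ − 1240)²/(2μ) = 21.661438.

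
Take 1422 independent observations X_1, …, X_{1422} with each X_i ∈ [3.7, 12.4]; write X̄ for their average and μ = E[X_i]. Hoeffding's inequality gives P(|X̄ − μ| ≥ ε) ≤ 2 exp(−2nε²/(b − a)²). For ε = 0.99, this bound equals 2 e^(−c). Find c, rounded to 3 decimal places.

c = 2nε²/(b − a)² = 2·1422·0.99² / 8.7² = 36.8266.

36.827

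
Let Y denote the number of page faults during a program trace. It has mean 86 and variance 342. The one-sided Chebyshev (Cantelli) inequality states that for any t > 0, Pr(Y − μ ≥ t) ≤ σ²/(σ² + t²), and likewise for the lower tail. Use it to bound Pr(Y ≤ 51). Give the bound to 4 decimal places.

Here σ² = 342 and t = 35, so σ² + t² = 1567.
Cantelli's bound: 342/1567 = 0.2183.

0.2183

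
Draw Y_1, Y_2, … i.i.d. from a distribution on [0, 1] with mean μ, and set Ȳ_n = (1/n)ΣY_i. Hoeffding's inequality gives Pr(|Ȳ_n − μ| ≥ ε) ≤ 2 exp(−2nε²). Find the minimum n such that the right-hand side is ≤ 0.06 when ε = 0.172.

60

Require 2·exp(−2nε²) ≤ 0.06, i.e. 2nε² ≥ ln(2/0.06) = 3.506558.
So n ≥ 3.506558 / (2·0.172²) = 59.264.
The smallest integer n is 60.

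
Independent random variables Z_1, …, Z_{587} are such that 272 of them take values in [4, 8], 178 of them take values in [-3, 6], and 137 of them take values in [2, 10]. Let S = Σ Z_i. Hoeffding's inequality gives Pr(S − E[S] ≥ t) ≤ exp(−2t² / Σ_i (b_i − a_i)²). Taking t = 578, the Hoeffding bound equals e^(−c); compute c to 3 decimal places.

24.263

Σ(b_i − a_i)² = 272·4² + 178·9² + 137·8² = 27538.
c = 2t² / 27538 = 2·578² / 27538 = 24.2635.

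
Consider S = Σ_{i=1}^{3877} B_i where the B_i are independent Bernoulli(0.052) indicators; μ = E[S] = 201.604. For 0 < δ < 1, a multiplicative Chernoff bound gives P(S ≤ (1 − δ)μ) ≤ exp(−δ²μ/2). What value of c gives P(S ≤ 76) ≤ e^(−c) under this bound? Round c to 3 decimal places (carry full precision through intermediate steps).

Write 76 = (1 − δ)μ, so δ = 1 − 76/201.604 = 0.6230234…
Then the exponent is δ²μ/2 = (μ − 76)²/(2μ) = 39.127113.

39.127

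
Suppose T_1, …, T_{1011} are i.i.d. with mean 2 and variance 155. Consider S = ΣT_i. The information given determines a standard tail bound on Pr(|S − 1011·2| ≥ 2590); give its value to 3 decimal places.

0.023

With mean and variance of each term known, Chebyshev's inequality bounds the deviation of the sum (or sample mean).
Var(S) = n·Var(T_i) = 1011·155 = 156705.
Chebyshev: Pr(|S − 1011·2| ≥ 2590) ≤ Var(S)/2590² = 156705/6708100 = 0.0234.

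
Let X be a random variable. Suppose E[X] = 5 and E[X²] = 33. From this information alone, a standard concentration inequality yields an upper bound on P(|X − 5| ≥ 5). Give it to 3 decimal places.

The first two moments determine the variance, so Chebyshev's inequality is the sharpest standard bound available.
Var(X) = E[X²] − (E[X])² = 33 − 25 = 8.
Chebyshev's inequality: P(|X − μ| ≥ t) ≤ Var(X)/t² = 8/25 = 0.3200.

0.320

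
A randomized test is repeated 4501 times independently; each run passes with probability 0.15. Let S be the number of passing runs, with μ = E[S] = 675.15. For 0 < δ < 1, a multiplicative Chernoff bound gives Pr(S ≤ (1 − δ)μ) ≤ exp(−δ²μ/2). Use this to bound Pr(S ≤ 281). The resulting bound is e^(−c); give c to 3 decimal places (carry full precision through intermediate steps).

Write 281 = (1 − δ)μ, so δ = 1 − 281/675.15 = 0.5837962…
Then the exponent is δ²μ/2 = (μ − 281)²/(2μ) = 115.051635.

115.052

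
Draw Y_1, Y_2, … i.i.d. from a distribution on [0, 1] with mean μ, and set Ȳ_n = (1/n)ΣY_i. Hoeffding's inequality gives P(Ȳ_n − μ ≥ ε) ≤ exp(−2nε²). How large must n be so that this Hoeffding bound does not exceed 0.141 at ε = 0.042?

Require exp(−2nε²) ≤ 0.141, i.e. 2nε² ≥ ln(1/0.141) = 1.958995.
So n ≥ 1.958995 / (2·0.042²) = 555.271.
The smallest integer n is 556.

556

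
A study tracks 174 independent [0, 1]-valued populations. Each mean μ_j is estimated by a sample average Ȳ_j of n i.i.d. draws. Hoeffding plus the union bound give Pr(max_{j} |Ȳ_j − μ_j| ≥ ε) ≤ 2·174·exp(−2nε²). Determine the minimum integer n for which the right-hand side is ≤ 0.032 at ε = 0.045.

2295

Need 2·174·exp(−2nε²) ≤ 0.032, i.e. exp(−2nε²) ≤ 0.032/348.
So 2nε² ≥ ln(348/0.032) = 9.294222.
Hence n ≥ 9.294222/(2·0.045²) = 2294.870.
The smallest integer n is 2295.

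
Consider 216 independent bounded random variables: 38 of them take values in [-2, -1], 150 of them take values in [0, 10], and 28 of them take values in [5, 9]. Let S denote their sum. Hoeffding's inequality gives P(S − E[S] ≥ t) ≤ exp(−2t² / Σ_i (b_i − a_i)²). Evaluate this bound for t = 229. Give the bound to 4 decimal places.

0.0011

Σ(b_i − a_i)² = 38·1² + 150·10² + 28·4² = 15486.
Exponent = 2·229² / 15486 = 6.77270.
Bound = exp(−6.77270) = 0.00114.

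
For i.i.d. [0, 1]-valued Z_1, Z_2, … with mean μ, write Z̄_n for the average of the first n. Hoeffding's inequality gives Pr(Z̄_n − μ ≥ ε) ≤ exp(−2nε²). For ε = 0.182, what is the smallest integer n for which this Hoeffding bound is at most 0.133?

Require exp(−2nε²) ≤ 0.133, i.e. 2nε² ≥ ln(1/0.133) = 2.017406.
So n ≥ 2.017406 / (2·0.182²) = 30.452.
The smallest integer n is 31.

31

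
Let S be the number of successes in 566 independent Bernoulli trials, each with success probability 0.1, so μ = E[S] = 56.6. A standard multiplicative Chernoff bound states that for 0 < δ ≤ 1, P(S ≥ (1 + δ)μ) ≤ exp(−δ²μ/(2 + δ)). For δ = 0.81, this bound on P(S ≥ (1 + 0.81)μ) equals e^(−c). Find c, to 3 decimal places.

c = δ²μ/(2 + δ) = 0.81²·56.6/(2 + 0.81) = 13.2154.

13.215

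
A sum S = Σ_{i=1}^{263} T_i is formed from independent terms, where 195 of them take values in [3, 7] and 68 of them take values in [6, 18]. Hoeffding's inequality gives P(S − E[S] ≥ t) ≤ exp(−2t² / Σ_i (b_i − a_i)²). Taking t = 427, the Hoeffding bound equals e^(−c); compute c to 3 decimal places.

28.242

Σ(b_i − a_i)² = 195·4² + 68·12² = 12912.
c = 2t² / 12912 = 2·427² / 12912 = 28.2418.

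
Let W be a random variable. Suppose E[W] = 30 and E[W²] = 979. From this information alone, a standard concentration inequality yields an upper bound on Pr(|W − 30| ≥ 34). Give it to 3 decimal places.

0.068

The first two moments determine the variance, so Chebyshev's inequality is the sharpest standard bound available.
Var(W) = E[W²] − (E[W])² = 979 − 900 = 79.
Chebyshev's inequality: Pr(|W − μ| ≥ t) ≤ Var(W)/t² = 79/1156 = 0.0683.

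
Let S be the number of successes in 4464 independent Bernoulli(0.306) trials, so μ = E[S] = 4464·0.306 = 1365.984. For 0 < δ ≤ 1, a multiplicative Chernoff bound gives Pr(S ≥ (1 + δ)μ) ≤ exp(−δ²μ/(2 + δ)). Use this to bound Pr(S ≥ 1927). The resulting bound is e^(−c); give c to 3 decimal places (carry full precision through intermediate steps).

95.579

Write 1927 = (1 + δ)μ, so δ = 1927/1365.984 − 1 = 0.4107047…
Then the exponent is δ²μ/(2 + δ) = (1927 − μ)² / (μ·(2 + δ)) = 95.578646.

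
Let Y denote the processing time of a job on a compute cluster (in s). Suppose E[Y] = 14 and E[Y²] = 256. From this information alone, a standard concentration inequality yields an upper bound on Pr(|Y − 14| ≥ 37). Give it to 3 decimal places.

0.044

The first two moments determine the variance, so Chebyshev's inequality is the sharpest standard bound available.
Var(Y) = E[Y²] − (E[Y])² = 256 − 196 = 60.
Chebyshev's inequality: Pr(|Y − μ| ≥ t) ≤ Var(Y)/t² = 60/1369 = 0.0438.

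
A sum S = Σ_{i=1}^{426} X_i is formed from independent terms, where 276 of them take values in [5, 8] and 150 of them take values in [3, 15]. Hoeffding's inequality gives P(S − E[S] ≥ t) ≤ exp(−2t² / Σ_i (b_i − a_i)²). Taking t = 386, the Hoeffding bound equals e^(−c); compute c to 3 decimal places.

12.373

Σ(b_i − a_i)² = 276·3² + 150·12² = 24084.
c = 2t² / 24084 = 2·386² / 24084 = 12.3730.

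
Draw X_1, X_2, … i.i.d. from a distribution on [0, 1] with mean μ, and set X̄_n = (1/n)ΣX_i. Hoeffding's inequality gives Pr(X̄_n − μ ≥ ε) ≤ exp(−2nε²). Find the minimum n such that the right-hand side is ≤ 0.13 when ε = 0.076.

177

Require exp(−2nε²) ≤ 0.13, i.e. 2nε² ≥ ln(1/0.13) = 2.040221.
So n ≥ 2.040221 / (2·0.076²) = 176.612.
The smallest integer n is 177.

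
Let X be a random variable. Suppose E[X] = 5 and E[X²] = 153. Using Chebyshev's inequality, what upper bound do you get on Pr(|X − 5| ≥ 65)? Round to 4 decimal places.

Var(X) = E[X²] − (E[X])² = 153 − 25 = 128.
Chebyshev's inequality: Pr(|X − μ| ≥ t) ≤ Var(X)/t² = 128/4225 = 0.0303.

0.0303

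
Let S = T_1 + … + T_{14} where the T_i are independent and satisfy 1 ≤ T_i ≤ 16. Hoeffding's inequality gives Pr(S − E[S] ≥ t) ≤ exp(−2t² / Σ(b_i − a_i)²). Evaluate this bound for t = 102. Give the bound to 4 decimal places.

0.0014

Σ(b_i − a_i)² = 14·(15)² = 3150.
Exponent = 2·102²/3150 = 6.6057.
Bound = exp(−6.6057) = 0.00135.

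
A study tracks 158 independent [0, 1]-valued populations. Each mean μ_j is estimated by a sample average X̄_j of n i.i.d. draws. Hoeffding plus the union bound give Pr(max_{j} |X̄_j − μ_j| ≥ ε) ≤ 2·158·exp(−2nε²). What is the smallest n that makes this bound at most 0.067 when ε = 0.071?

Need 2·158·exp(−2nε²) ≤ 0.067, i.e. exp(−2nε²) ≤ 0.067/316.
So 2nε² ≥ ln(316/0.067) = 8.458805.
Hence n ≥ 8.458805/(2·0.071²) = 839.001.
The smallest integer n is 840.

840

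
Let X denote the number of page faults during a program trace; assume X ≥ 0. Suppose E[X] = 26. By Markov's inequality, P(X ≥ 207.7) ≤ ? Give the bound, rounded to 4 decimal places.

0.1252

Markov's inequality: for a non-negative random variable, P(X ≥ a) ≤ E[X]/a.
Here E[X] = 26 and a = 207.7, so the bound is 26/207.7 = 0.1252.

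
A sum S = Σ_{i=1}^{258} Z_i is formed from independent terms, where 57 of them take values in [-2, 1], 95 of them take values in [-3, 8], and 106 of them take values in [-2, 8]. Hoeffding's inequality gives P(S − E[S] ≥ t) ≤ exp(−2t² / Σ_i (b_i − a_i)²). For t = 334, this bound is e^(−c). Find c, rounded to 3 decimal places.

9.869

Σ(b_i − a_i)² = 57·3² + 95·11² + 106·10² = 22608.
c = 2t² / 22608 = 2·334² / 22608 = 9.8687.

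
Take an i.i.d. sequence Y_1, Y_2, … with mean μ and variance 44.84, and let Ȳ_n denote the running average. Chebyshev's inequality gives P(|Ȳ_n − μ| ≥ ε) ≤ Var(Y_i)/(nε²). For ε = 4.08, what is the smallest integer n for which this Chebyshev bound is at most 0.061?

Require 44.84/(n·4.08²) ≤ 0.061, i.e. n ≥ 44.84/(0.061·4.08²) = 44.159.
The smallest integer n is 45.

45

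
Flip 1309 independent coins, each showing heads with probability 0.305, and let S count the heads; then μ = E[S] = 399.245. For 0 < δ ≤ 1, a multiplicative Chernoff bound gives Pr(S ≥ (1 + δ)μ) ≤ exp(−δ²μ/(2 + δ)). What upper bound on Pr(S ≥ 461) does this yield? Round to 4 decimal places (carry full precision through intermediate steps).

0.0119

Write 461 = (1 + δ)μ, so δ = 461/399.245 − 1 = 0.1546795…
Then the exponent is δ²μ/(2 + δ) = (461 − μ)² / (μ·(2 + δ)) = 4.433249.
Bound = exp(−4.433249) = 0.01188.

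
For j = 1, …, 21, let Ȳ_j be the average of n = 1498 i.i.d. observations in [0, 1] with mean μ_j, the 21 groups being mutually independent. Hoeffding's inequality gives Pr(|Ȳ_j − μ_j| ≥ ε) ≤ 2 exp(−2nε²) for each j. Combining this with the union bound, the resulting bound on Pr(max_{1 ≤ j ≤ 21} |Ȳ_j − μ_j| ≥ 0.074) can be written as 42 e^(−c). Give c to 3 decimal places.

16.406

Union bound over the 21 events: Pr(max_{1 ≤ j ≤ 21} |Ȳ_j − μ_j| ≥ 0.074) ≤ 21·2·exp(−2nε²) = 42 exp(−2·1498·0.074²).
So c = 2·1498·0.074² = 16.4061.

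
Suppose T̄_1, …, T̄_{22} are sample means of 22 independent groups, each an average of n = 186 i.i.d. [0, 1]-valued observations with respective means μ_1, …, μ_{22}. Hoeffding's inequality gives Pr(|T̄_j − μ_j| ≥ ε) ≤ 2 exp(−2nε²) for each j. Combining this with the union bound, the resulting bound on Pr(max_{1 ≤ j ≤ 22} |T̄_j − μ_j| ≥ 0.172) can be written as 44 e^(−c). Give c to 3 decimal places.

11.005

Union bound over the 22 events: Pr(max_{1 ≤ j ≤ 22} |T̄_j − μ_j| ≥ 0.172) ≤ 22·2·exp(−2nε²) = 44 exp(−2·186·0.172²).
So c = 2·186·0.172² = 11.0052.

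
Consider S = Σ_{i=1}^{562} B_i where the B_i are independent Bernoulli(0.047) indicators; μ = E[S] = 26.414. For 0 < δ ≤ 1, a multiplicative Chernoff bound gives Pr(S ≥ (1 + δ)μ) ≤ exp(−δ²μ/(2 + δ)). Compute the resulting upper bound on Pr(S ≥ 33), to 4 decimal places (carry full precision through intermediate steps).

Write 33 = (1 + δ)μ, so δ = 33/26.414 − 1 = 0.2493375…
Then the exponent is δ²μ/(2 + δ) = (33 − μ)² / (μ·(2 + δ)) = 0.730053.
Bound = exp(−0.730053) = 0.48188.

0.4819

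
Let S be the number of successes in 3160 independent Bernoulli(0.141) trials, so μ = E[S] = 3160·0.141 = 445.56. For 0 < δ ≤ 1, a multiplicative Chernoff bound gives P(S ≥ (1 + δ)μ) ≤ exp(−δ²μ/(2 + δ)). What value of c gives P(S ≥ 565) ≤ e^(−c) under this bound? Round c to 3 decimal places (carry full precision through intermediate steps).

14.117

Write 565 = (1 + δ)μ, so δ = 565/445.56 − 1 = 0.2680672…
Then the exponent is δ²μ/(2 + δ) = (565 − μ)² / (μ·(2 + δ)) = 14.116840.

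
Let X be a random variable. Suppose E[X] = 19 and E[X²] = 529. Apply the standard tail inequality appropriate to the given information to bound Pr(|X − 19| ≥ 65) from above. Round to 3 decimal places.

The first two moments determine the variance, so Chebyshev's inequality is the sharpest standard bound available.
Var(X) = E[X²] − (E[X])² = 529 − 361 = 168.
Chebyshev's inequality: Pr(|X − μ| ≥ t) ≤ Var(X)/t² = 168/4225 = 0.0398.

0.040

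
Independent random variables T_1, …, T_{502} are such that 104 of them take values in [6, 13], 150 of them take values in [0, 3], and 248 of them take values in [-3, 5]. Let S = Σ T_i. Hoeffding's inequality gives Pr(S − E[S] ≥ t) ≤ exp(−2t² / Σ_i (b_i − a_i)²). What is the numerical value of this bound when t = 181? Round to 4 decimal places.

Σ(b_i − a_i)² = 104·7² + 150·3² + 248·8² = 22318.
Exponent = 2·181² / 22318 = 2.93584.
Bound = exp(−2.93584) = 0.05309.

0.0531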